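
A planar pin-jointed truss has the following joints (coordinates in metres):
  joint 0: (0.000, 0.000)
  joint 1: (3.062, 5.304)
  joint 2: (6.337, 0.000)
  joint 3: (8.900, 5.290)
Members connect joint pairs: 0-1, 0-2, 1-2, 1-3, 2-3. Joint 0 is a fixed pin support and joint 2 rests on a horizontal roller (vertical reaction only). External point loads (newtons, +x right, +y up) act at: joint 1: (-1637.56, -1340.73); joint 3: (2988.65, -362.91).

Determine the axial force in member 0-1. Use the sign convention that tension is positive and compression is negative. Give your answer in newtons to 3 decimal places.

667.549

N=4 nodes, M=5 members, R=3 reactions → 2N=8, M+R=8
member 0 (0-1): L=6.1244, (cx,cy)=(0.5000,0.8660)
member 1 (0-2): L=6.3370, (cx,cy)=(1.0000,0.0000)
member 2 (1-2): L=6.2336, (cx,cy)=(0.5254,-0.8509)
member 3 (1-3): L=5.8380, (cx,cy)=(1.0000,-0.0024)
member 4 (2-3): L=5.8782, (cx,cy)=(0.4360,0.8999)
solve A·x = −loads:
  F[0-1] = +667.5485 N (tension)
  F[0-2] = +1017.3375 N (tension)
  F[1-2] = -2264.0792 N (compression)
  F[1-3] = +3160.8162 N (tension)
  F[2-3] = -394.8387 N (compression)
  Rx@0 = -1351.0900 N
  Ry@0 = -578.1265 N
  Ry@2 = +2281.7665 N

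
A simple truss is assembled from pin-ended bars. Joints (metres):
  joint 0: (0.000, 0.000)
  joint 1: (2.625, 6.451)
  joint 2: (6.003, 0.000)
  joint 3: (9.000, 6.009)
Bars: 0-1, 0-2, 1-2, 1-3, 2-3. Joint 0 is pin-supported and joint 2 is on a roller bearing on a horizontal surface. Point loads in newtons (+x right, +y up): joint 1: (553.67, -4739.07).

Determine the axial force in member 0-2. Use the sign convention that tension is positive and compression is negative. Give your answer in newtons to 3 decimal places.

N=4 nodes, M=5 members, R=3 reactions → 2N=8, M+R=8
member 0 (0-1): L=6.9646, (cx,cy)=(0.3769,0.9263)
member 1 (0-2): L=6.0030, (cx,cy)=(1.0000,0.0000)
member 2 (1-2): L=7.2819, (cx,cy)=(0.4639,-0.8859)
member 3 (1-3): L=6.3903, (cx,cy)=(0.9976,-0.0692)
member 4 (2-3): L=6.7149, (cx,cy)=(0.4463,0.8949)
solve A·x = −loads:
  F[0-1] = -2236.7270 N (compression)
  F[0-2] = +1396.7027 N (tension)
  F[1-2] = -3010.8557 N (compression)
  F[1-3] = -0.0000 N (tension)
  F[2-3] = +0.0000 N (tension)
  Rx@0 = -553.6700 N
  Ry@0 = +2071.7730 N
  Ry@2 = +2667.2970 N

1396.703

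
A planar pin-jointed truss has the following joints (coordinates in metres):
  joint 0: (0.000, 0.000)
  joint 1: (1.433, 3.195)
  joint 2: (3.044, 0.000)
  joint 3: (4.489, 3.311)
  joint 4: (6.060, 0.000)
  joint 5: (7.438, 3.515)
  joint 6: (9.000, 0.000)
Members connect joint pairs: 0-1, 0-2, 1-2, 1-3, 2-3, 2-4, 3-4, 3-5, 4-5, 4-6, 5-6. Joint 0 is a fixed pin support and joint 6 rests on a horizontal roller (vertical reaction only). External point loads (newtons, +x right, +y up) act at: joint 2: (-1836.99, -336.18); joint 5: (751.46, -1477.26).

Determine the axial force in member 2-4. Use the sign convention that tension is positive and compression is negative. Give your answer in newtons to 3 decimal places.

856.073

N=7 nodes, M=11 members, R=3 reactions → 2N=14, M+R=14
member 0 (0-1): L=3.5016, (cx,cy)=(0.4092,0.9124)
member 1 (0-2): L=3.0440, (cx,cy)=(1.0000,0.0000)
member 2 (1-2): L=3.5782, (cx,cy)=(0.4502,-0.8929)
member 3 (1-3): L=3.0582, (cx,cy)=(0.9993,0.0379)
member 4 (2-3): L=3.6126, (cx,cy)=(0.4000,0.9165)
member 5 (2-4): L=3.0160, (cx,cy)=(1.0000,0.0000)
member 6 (3-4): L=3.6648, (cx,cy)=(0.4287,-0.9035)
member 7 (3-5): L=2.9560, (cx,cy)=(0.9976,0.0690)
member 8 (4-5): L=3.7755, (cx,cy)=(0.3650,0.9310)
member 9 (4-6): L=2.9400, (cx,cy)=(1.0000,0.0000)
member 10 (5-6): L=3.8464, (cx,cy)=(0.4061,-0.9138)
solve A·x = −loads:
  F[0-1] = -203.1680 N (compression)
  F[0-2] = -1002.3863 N (compression)
  F[1-2] = +200.2414 N (tension)
  F[1-3] = -173.4231 N (compression)
  F[2-3] = +171.7169 N (tension)
  F[2-4] = +856.0731 N (tension)
  F[3-4] = -169.3689 N (compression)
  F[3-5] = -32.0857 N (compression)
  F[4-5] = +164.3566 N (tension)
  F[4-6] = +723.4810 N (tension)
  F[5-6] = -1781.5769 N (compression)
  Rx@0 = +1085.5300 N
  Ry@0 = +185.3763 N
  Ry@6 = +1628.0637 N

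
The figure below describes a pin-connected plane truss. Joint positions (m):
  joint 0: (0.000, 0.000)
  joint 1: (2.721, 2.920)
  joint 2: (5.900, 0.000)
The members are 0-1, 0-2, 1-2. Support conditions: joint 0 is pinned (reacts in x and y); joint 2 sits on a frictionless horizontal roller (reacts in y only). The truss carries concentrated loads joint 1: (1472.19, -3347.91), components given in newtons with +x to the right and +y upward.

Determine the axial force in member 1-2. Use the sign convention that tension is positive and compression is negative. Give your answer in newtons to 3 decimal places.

-3359.533

N=3 nodes, M=3 members, R=3 reactions → 2N=6, M+R=6
member 0 (0-1): L=3.9913, (cx,cy)=(0.6817,0.7316)
member 1 (0-2): L=5.9000, (cx,cy)=(1.0000,0.0000)
member 2 (1-2): L=4.3165, (cx,cy)=(0.7365,-0.6765)
solve A·x = −loads:
  F[0-1] = -1469.7854 N (compression)
  F[0-2] = +2474.1983 N (tension)
  F[1-2] = -3359.5325 N (compression)
  Rx@0 = -1472.1900 N
  Ry@0 = +1075.2900 N
  Ry@2 = +2272.6200 N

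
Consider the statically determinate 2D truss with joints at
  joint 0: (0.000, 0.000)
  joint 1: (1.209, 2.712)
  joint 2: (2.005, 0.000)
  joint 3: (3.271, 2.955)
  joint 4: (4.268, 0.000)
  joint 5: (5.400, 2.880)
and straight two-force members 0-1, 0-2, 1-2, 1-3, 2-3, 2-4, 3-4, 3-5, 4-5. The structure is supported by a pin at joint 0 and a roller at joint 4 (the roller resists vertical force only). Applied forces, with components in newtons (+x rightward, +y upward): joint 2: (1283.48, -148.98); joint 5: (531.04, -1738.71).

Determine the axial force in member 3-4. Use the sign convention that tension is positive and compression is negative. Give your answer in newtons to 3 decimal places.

-983.283

N=6 nodes, M=9 members, R=3 reactions → 2N=12, M+R=12
member 0 (0-1): L=2.9693, (cx,cy)=(0.4072,0.9134)
member 1 (0-2): L=2.0050, (cx,cy)=(1.0000,0.0000)
member 2 (1-2): L=2.8264, (cx,cy)=(0.2816,-0.9595)
member 3 (1-3): L=2.0763, (cx,cy)=(0.9931,0.1170)
member 4 (2-3): L=3.2148, (cx,cy)=(0.3938,0.9192)
member 5 (2-4): L=2.2630, (cx,cy)=(1.0000,0.0000)
member 6 (3-4): L=3.1187, (cx,cy)=(0.3197,-0.9475)
member 7 (3-5): L=2.1303, (cx,cy)=(0.9994,-0.0352)
member 8 (4-5): L=3.0945, (cx,cy)=(0.3658,0.9307)
solve A·x = −loads:
  F[0-1] = +810.7542 N (tension)
  F[0-2] = +1484.4057 N (tension)
  F[1-2] = -706.7522 N (compression)
  F[1-3] = +532.8186 N (tension)
  F[2-3] = +899.8380 N (tension)
  F[2-4] = -352.4791 N (compression)
  F[3-4] = -983.2827 N (compression)
  F[3-5] = +1198.6065 N (tension)
  F[4-5] = -1822.8566 N (compression)
  Rx@0 = -1814.5200 N
  Ry@0 = -740.5045 N
  Ry@4 = +2628.1945 N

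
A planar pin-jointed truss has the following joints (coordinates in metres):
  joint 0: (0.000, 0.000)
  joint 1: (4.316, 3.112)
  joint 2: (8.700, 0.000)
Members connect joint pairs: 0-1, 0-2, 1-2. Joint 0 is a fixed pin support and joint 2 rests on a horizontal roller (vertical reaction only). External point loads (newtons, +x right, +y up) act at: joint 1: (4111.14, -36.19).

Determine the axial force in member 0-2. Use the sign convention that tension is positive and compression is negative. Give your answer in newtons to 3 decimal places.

2096.928

N=3 nodes, M=3 members, R=3 reactions → 2N=6, M+R=6
member 0 (0-1): L=5.3209, (cx,cy)=(0.8111,0.5849)
member 1 (0-2): L=8.7000, (cx,cy)=(1.0000,0.0000)
member 2 (1-2): L=5.3762, (cx,cy)=(0.8154,-0.5788)
solve A·x = −loads:
  F[0-1] = +2483.2017 N (tension)
  F[0-2] = +2096.9284 N (tension)
  F[1-2] = -2571.5326 N (compression)
  Rx@0 = -4111.1400 N
  Ry@0 = -1452.3231 N
  Ry@2 = +1488.5131 N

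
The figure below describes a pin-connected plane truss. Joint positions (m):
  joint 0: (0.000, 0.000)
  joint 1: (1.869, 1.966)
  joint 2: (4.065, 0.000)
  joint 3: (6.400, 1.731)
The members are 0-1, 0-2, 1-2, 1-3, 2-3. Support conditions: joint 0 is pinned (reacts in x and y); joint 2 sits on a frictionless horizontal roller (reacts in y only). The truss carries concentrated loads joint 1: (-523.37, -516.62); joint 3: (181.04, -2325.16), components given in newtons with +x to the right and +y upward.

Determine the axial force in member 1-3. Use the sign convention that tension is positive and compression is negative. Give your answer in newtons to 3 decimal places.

3104.764

N=4 nodes, M=5 members, R=3 reactions → 2N=8, M+R=8
member 0 (0-1): L=2.7126, (cx,cy)=(0.6890,0.7248)
member 1 (0-2): L=4.0650, (cx,cy)=(1.0000,0.0000)
member 2 (1-2): L=2.9475, (cx,cy)=(0.7450,-0.6670)
member 3 (1-3): L=4.5371, (cx,cy)=(0.9987,-0.0518)
member 4 (2-3): L=2.9066, (cx,cy)=(0.8033,0.5955)
solve A·x = −loads:
  F[0-1] = +1214.8690 N (tension)
  F[0-2] = -1179.3763 N (compression)
  F[1-2] = -2335.6677 N (compression)
  F[1-3] = +3104.7638 N (tension)
  F[2-3] = -3634.3102 N (compression)
  Rx@0 = +342.3300 N
  Ry@0 = -880.4885 N
  Ry@2 = +3722.2685 N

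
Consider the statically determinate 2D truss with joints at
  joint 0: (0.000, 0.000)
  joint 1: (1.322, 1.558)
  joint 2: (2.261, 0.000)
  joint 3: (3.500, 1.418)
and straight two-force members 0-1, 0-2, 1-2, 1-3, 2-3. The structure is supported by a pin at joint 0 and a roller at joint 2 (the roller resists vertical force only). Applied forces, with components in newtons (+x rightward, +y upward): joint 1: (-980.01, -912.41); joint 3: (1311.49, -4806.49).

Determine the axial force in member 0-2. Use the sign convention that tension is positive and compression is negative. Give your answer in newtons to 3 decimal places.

N=4 nodes, M=5 members, R=3 reactions → 2N=8, M+R=8
member 0 (0-1): L=2.0433, (cx,cy)=(0.6470,0.7625)
member 1 (0-2): L=2.2610, (cx,cy)=(1.0000,0.0000)
member 2 (1-2): L=1.8191, (cx,cy)=(0.5162,-0.8565)
member 3 (1-3): L=2.1825, (cx,cy)=(0.9979,-0.0641)
member 4 (2-3): L=1.8830, (cx,cy)=(0.6580,0.7530)
solve A·x = −loads:
  F[0-1] = +3150.4206 N (tension)
  F[0-2] = -1706.8254 N (compression)
  F[1-2] = -4261.6741 N (compression)
  F[1-3] = +5228.9284 N (tension)
  F[2-3] = -5937.3851 N (compression)
  Rx@0 = -331.4800 N
  Ry@0 = -2402.1784 N
  Ry@2 = +8121.0784 N

-1706.825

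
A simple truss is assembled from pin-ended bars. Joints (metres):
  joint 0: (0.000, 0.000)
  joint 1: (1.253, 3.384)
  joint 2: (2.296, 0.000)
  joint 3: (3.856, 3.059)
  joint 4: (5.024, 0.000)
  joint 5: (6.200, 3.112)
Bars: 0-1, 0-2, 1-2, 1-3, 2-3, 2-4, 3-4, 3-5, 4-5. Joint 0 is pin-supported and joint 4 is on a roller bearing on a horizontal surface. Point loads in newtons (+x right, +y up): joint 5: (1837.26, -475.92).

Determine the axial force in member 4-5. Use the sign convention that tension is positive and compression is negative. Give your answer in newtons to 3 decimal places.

N=6 nodes, M=9 members, R=3 reactions → 2N=12, M+R=12
member 0 (0-1): L=3.6085, (cx,cy)=(0.3472,0.9378)
member 1 (0-2): L=2.2960, (cx,cy)=(1.0000,0.0000)
member 2 (1-2): L=3.5411, (cx,cy)=(0.2945,-0.9556)
member 3 (1-3): L=2.6232, (cx,cy)=(0.9923,-0.1239)
member 4 (2-3): L=3.4338, (cx,cy)=(0.4543,0.8908)
member 5 (2-4): L=2.7280, (cx,cy)=(1.0000,0.0000)
member 6 (3-4): L=3.2744, (cx,cy)=(0.3567,-0.9342)
member 7 (3-5): L=2.3446, (cx,cy)=(0.9997,0.0226)
member 8 (4-5): L=3.3268, (cx,cy)=(0.3535,0.9354)
solve A·x = −loads:
  F[0-1] = +1332.3500 N (tension)
  F[0-2] = +1374.6239 N (tension)
  F[1-2] = -1422.6412 N (compression)
  F[1-3] = +888.5095 N (tension)
  F[2-3] = +1526.1117 N (tension)
  F[2-4] = +262.2754 N (tension)
  F[3-4] = -1288.1895 N (compression)
  F[3-5] = +2035.0101 N (tension)
  F[4-5] = -557.9444 N (compression)
  Rx@0 = -1837.2600 N
  Ry@0 = -1249.4496 N
  Ry@4 = +1725.3696 N

-557.944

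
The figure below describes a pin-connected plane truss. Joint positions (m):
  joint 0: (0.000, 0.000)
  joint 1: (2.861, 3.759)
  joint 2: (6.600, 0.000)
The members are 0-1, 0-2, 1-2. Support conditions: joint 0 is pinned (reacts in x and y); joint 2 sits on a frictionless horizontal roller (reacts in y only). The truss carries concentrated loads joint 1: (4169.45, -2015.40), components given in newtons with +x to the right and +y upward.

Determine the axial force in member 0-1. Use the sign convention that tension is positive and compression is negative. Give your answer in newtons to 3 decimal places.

N=3 nodes, M=3 members, R=3 reactions → 2N=6, M+R=6
member 0 (0-1): L=4.7239, (cx,cy)=(0.6056,0.7957)
member 1 (0-2): L=6.6000, (cx,cy)=(1.0000,0.0000)
member 2 (1-2): L=5.3019, (cx,cy)=(0.7052,-0.7090)
solve A·x = −loads:
  F[0-1] = +1549.4259 N (tension)
  F[0-2] = +3231.0537 N (tension)
  F[1-2] = -4581.6371 N (compression)
  Rx@0 = -4169.4500 N
  Ry@0 = -1232.9367 N
  Ry@2 = +3248.3367 N

1549.426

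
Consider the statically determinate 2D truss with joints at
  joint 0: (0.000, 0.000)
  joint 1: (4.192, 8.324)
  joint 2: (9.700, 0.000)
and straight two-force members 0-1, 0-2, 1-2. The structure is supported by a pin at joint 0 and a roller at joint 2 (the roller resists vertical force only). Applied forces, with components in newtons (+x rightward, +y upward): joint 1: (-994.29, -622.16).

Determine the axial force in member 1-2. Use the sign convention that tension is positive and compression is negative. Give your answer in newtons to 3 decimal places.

700.718

N=3 nodes, M=3 members, R=3 reactions → 2N=6, M+R=6
member 0 (0-1): L=9.3200, (cx,cy)=(0.4498,0.8931)
member 1 (0-2): L=9.7000, (cx,cy)=(1.0000,0.0000)
member 2 (1-2): L=9.9813, (cx,cy)=(0.5518,-0.8340)
solve A·x = −loads:
  F[0-1] = -1350.8902 N (compression)
  F[0-2] = -386.6773 N (compression)
  F[1-2] = +700.7182 N (tension)
  Rx@0 = +994.2900 N
  Ry@0 = +1206.5286 N
  Ry@2 = -584.3686 N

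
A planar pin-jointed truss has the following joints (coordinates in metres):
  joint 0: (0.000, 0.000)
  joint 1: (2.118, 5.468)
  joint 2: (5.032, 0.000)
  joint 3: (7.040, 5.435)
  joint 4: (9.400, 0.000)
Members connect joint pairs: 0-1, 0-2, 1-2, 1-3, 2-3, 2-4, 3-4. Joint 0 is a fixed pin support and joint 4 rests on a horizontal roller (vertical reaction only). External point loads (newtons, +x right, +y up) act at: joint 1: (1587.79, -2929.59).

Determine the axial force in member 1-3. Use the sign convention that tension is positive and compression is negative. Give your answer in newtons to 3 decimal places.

-1269.682

N=5 nodes, M=7 members, R=3 reactions → 2N=10, M+R=10
member 0 (0-1): L=5.8639, (cx,cy)=(0.3612,0.9325)
member 1 (0-2): L=5.0320, (cx,cy)=(1.0000,0.0000)
member 2 (1-2): L=6.1960, (cx,cy)=(0.4703,-0.8825)
member 3 (1-3): L=4.9221, (cx,cy)=(1.0000,-0.0067)
member 4 (2-3): L=5.7941, (cx,cy)=(0.3466,0.9380)
member 5 (2-4): L=4.3680, (cx,cy)=(1.0000,0.0000)
member 6 (3-4): L=5.9253, (cx,cy)=(0.3983,-0.9173)
solve A·x = −loads:
  F[0-1] = -1443.3142 N (compression)
  F[0-2] = +2109.1079 N (tension)
  F[1-2] = -1784.9207 N (compression)
  F[1-3] = -1269.6822 N (compression)
  F[2-3] = +1679.2697 N (tension)
  F[2-4] = +687.6843 N (tension)
  F[3-4] = -1726.5741 N (compression)
  Rx@0 = -1587.7900 N
  Ry@0 = +1345.8765 N
  Ry@4 = +1583.7135 N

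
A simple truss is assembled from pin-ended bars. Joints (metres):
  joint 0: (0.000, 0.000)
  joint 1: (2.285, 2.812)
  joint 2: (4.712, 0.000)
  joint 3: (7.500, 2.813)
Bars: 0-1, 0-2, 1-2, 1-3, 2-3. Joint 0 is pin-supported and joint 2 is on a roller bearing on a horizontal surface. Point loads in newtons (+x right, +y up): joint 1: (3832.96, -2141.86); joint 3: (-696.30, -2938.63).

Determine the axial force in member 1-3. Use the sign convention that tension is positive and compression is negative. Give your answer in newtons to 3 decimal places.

N=4 nodes, M=5 members, R=3 reactions → 2N=8, M+R=8
member 0 (0-1): L=3.6233, (cx,cy)=(0.6306,0.7761)
member 1 (0-2): L=4.7120, (cx,cy)=(1.0000,0.0000)
member 2 (1-2): L=3.7145, (cx,cy)=(0.6534,-0.7570)
member 3 (1-3): L=5.2150, (cx,cy)=(1.0000,0.0002)
member 4 (2-3): L=3.9605, (cx,cy)=(0.7039,0.7103)
solve A·x = −loads:
  F[0-1] = +3230.6680 N (tension)
  F[0-2] = +1099.2903 N (tension)
  F[1-2] = -6140.7078 N (compression)
  F[1-3] = +2216.6348 N (tension)
  F[2-3] = -4138.0229 N (compression)
  Rx@0 = -3136.6600 N
  Ry@0 = -2507.2576 N
  Ry@2 = +7587.7476 N

2216.635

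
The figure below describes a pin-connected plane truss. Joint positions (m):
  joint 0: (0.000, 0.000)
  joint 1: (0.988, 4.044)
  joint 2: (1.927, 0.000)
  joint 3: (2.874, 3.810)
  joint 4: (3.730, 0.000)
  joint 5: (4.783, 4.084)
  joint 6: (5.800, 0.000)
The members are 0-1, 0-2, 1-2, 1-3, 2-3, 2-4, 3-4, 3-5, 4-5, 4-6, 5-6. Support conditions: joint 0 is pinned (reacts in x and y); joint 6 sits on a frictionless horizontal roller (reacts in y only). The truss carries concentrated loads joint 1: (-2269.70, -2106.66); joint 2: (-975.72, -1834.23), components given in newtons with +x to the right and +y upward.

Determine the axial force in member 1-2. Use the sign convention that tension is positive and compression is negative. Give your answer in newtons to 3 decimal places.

N=7 nodes, M=11 members, R=3 reactions → 2N=14, M+R=14
member 0 (0-1): L=4.1629, (cx,cy)=(0.2373,0.9714)
member 1 (0-2): L=1.9270, (cx,cy)=(1.0000,0.0000)
member 2 (1-2): L=4.1516, (cx,cy)=(0.2262,-0.9741)
member 3 (1-3): L=1.9005, (cx,cy)=(0.9924,-0.1231)
member 4 (2-3): L=3.9259, (cx,cy)=(0.2412,0.9705)
member 5 (2-4): L=1.8030, (cx,cy)=(1.0000,0.0000)
member 6 (3-4): L=3.9050, (cx,cy)=(0.2192,-0.9757)
member 7 (3-5): L=1.9286, (cx,cy)=(0.9899,0.1421)
member 8 (4-5): L=4.2176, (cx,cy)=(0.2497,0.9683)
member 9 (4-6): L=2.0700, (cx,cy)=(1.0000,0.0000)
member 10 (5-6): L=4.2087, (cx,cy)=(0.2416,-0.9704)
solve A·x = −loads:
  F[0-1] = -4689.1282 N (compression)
  F[0-2] = -2132.5389 N (compression)
  F[1-2] = +2436.4769 N (tension)
  F[1-3] = +610.3843 N (tension)
  F[2-3] = -555.5112 N (compression)
  F[2-4] = -471.7411 N (compression)
  F[3-4] = +677.1367 N (tension)
  F[3-5] = +326.6209 N (tension)
  F[4-5] = -682.2745 N (compression)
  F[4-6] = -152.9641 N (compression)
  F[5-6] = +633.0222 N (tension)
  Rx@0 = +3245.4200 N
  Ry@0 = +4555.1530 N
  Ry@6 = -614.2630 N

2436.477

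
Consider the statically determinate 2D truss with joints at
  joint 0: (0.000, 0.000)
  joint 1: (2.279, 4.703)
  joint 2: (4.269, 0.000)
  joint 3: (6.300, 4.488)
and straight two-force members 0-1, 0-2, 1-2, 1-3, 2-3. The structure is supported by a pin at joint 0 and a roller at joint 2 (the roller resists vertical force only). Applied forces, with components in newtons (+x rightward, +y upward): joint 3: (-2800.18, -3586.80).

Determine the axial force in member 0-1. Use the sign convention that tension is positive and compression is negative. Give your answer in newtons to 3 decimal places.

-1375.019

N=4 nodes, M=5 members, R=3 reactions → 2N=8, M+R=8
member 0 (0-1): L=5.2261, (cx,cy)=(0.4361,0.8999)
member 1 (0-2): L=4.2690, (cx,cy)=(1.0000,0.0000)
member 2 (1-2): L=5.1067, (cx,cy)=(0.3897,-0.9209)
member 3 (1-3): L=4.0267, (cx,cy)=(0.9986,-0.0534)
member 4 (2-3): L=4.9262, (cx,cy)=(0.4123,0.9111)
solve A·x = −loads:
  F[0-1] = -1375.0190 N (compression)
  F[0-2] = -2200.5603 N (compression)
  F[1-2] = +1410.3254 N (tension)
  F[1-3] = -1150.8435 N (compression)
  F[2-3] = -4004.4269 N (compression)
  Rx@0 = +2800.1800 N
  Ry@0 = +1237.3898 N
  Ry@2 = +2349.4102 N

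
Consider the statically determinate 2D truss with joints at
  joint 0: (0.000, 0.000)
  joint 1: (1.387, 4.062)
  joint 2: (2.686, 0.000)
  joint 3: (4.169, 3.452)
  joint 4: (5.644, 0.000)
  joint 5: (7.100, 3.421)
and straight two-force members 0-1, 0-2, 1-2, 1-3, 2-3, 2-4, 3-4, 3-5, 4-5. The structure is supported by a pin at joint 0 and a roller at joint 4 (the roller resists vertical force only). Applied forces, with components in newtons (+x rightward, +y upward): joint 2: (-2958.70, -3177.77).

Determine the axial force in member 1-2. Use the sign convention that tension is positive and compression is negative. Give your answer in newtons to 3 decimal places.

2021.186

N=6 nodes, M=9 members, R=3 reactions → 2N=12, M+R=12
member 0 (0-1): L=4.2923, (cx,cy)=(0.3231,0.9464)
member 1 (0-2): L=2.6860, (cx,cy)=(1.0000,0.0000)
member 2 (1-2): L=4.2647, (cx,cy)=(0.3046,-0.9525)
member 3 (1-3): L=2.8481, (cx,cy)=(0.9768,-0.2142)
member 4 (2-3): L=3.7571, (cx,cy)=(0.3947,0.9188)
member 5 (2-4): L=2.9580, (cx,cy)=(1.0000,0.0000)
member 6 (3-4): L=3.7539, (cx,cy)=(0.3929,-0.9196)
member 7 (3-5): L=2.9312, (cx,cy)=(0.9999,-0.0106)
member 8 (4-5): L=3.7180, (cx,cy)=(0.3916,0.9201)
solve A·x = −loads:
  F[0-1] = -1759.8721 N (compression)
  F[0-2] = -2390.0171 N (compression)
  F[1-2] = +2021.1861 N (tension)
  F[1-3] = -1212.4661 N (compression)
  F[2-3] = +1363.3297 N (tension)
  F[2-4] = +646.1937 N (tension)
  F[3-4] = -1644.5834 N (compression)
  F[3-5] = +0.0000 N (tension)
  F[4-5] = -0.0000 N (compression)
  Rx@0 = +2958.7000 N
  Ry@0 = +1665.4578 N
  Ry@4 = +1512.3122 N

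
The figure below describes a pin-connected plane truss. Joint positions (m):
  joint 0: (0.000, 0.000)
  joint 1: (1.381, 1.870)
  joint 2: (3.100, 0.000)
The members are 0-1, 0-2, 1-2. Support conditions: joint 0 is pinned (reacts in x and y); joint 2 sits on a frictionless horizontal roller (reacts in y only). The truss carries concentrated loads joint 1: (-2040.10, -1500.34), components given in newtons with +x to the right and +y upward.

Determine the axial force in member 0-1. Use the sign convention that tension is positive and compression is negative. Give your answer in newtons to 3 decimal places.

-2564.096

N=3 nodes, M=3 members, R=3 reactions → 2N=6, M+R=6
member 0 (0-1): L=2.3247, (cx,cy)=(0.5941,0.8044)
member 1 (0-2): L=3.1000, (cx,cy)=(1.0000,0.0000)
member 2 (1-2): L=2.5401, (cx,cy)=(0.6768,-0.7362)
solve A·x = −loads:
  F[0-1] = -2564.0961 N (compression)
  F[0-2] = -516.8617 N (compression)
  F[1-2] = +763.7319 N (tension)
  Rx@0 = +2040.1000 N
  Ry@0 = +2062.6037 N
  Ry@2 = -562.2637 N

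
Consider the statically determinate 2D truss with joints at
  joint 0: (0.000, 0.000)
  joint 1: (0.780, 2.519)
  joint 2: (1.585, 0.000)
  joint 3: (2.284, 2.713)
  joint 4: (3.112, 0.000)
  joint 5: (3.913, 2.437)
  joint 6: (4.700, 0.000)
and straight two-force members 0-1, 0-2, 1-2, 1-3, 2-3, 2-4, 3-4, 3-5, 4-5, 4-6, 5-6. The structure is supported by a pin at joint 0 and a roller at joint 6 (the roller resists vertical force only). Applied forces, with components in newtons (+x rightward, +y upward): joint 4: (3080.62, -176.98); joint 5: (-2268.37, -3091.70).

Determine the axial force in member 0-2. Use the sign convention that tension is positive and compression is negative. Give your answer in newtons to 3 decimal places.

N=7 nodes, M=11 members, R=3 reactions → 2N=14, M+R=14
member 0 (0-1): L=2.6370, (cx,cy)=(0.2958,0.9553)
member 1 (0-2): L=1.5850, (cx,cy)=(1.0000,0.0000)
member 2 (1-2): L=2.6445, (cx,cy)=(0.3044,-0.9525)
member 3 (1-3): L=1.5165, (cx,cy)=(0.9918,0.1279)
member 4 (2-3): L=2.8016, (cx,cy)=(0.2495,0.9684)
member 5 (2-4): L=1.5270, (cx,cy)=(1.0000,0.0000)
member 6 (3-4): L=2.8365, (cx,cy)=(0.2919,-0.9564)
member 7 (3-5): L=1.6522, (cx,cy)=(0.9859,-0.1670)
member 8 (4-5): L=2.5653, (cx,cy)=(0.3122,0.9500)
member 9 (4-6): L=1.5880, (cx,cy)=(1.0000,0.0000)
member 10 (5-6): L=2.5609, (cx,cy)=(0.3073,-0.9516)
solve A·x = −loads:
  F[0-1] = -1835.8136 N (compression)
  F[0-2] = +1355.2668 N (tension)
  F[1-2] = +1697.5293 N (tension)
  F[1-3] = -1068.5335 N (compression)
  F[2-3] = -1669.7761 N (compression)
  F[2-4] = +2288.6131 N (tension)
  F[3-4] = +2209.2907 N (tension)
  F[3-5] = -2151.4975 N (compression)
  F[4-5] = -2037.9888 N (compression)
  F[4-6] = +489.2557 N (tension)
  F[5-6] = -1592.0549 N (compression)
  Rx@0 = -812.2500 N
  Ry@0 = +1753.6659 N
  Ry@6 = +1515.0141 N

1355.267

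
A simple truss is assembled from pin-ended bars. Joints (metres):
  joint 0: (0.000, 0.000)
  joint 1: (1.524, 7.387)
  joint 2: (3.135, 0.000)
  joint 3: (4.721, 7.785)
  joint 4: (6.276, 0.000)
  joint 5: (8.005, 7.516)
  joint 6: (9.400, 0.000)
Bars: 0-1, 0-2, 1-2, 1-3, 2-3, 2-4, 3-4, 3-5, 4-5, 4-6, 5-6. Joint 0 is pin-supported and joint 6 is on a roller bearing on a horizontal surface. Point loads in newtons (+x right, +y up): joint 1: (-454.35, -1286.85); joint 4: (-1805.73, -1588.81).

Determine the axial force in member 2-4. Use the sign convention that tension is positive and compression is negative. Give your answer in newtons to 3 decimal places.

N=7 nodes, M=11 members, R=3 reactions → 2N=14, M+R=14
member 0 (0-1): L=7.5426, (cx,cy)=(0.2021,0.9794)
member 1 (0-2): L=3.1350, (cx,cy)=(1.0000,0.0000)
member 2 (1-2): L=7.5606, (cx,cy)=(0.2131,-0.9770)
member 3 (1-3): L=3.2217, (cx,cy)=(0.9923,0.1235)
member 4 (2-3): L=7.9449, (cx,cy)=(0.1996,0.9799)
member 5 (2-4): L=3.1410, (cx,cy)=(1.0000,0.0000)
member 6 (3-4): L=7.9388, (cx,cy)=(0.1959,-0.9806)
member 7 (3-5): L=3.2950, (cx,cy)=(0.9967,-0.0816)
member 8 (4-5): L=7.7123, (cx,cy)=(0.2242,0.9745)
member 9 (4-6): L=3.1240, (cx,cy)=(1.0000,0.0000)
member 10 (5-6): L=7.6444, (cx,cy)=(0.1825,-0.9832)
solve A·x = −loads:
  F[0-1] = -2004.6398 N (compression)
  F[0-2] = -1855.0362 N (compression)
  F[1-2] = +680.1589 N (tension)
  F[1-3] = -96.3586 N (compression)
  F[2-3] = -678.1896 N (compression)
  F[2-4] = -1574.7262 N (compression)
  F[3-4] = +720.8961 N (tension)
  F[3-5] = -373.4551 N (compression)
  F[4-5] = +904.9118 N (tension)
  F[4-6] = +169.3390 N (tension)
  F[5-6] = -927.9487 N (compression)
  Rx@0 = +2260.0800 N
  Ry@0 = +1963.2932 N
  Ry@6 = +912.3668 N

-1574.726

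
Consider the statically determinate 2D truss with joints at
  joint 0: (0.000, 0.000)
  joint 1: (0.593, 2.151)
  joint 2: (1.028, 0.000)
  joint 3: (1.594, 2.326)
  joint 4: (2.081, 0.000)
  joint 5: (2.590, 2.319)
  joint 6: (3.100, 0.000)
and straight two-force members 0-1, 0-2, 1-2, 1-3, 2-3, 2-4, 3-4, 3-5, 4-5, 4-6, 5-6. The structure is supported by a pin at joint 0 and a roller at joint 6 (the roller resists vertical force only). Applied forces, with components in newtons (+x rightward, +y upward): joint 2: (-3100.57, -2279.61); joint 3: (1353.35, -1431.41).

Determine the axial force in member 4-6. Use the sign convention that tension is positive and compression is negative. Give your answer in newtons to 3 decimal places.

551.438

N=7 nodes, M=11 members, R=3 reactions → 2N=14, M+R=14
member 0 (0-1): L=2.2312, (cx,cy)=(0.2658,0.9640)
member 1 (0-2): L=1.0280, (cx,cy)=(1.0000,0.0000)
member 2 (1-2): L=2.1945, (cx,cy)=(0.1982,-0.9802)
member 3 (1-3): L=1.0162, (cx,cy)=(0.9851,0.1722)
member 4 (2-3): L=2.3939, (cx,cy)=(0.2364,0.9716)
member 5 (2-4): L=1.0530, (cx,cy)=(1.0000,0.0000)
member 6 (3-4): L=2.3764, (cx,cy)=(0.2049,-0.9788)
member 7 (3-5): L=0.9960, (cx,cy)=(1.0000,-0.0070)
member 8 (4-5): L=2.3742, (cx,cy)=(0.2144,0.9767)
member 9 (4-6): L=1.0190, (cx,cy)=(1.0000,0.0000)
member 10 (5-6): L=2.3744, (cx,cy)=(0.2148,-0.9767)
solve A·x = −loads:
  F[0-1] = -1248.5020 N (compression)
  F[0-2] = -1415.4044 N (compression)
  F[1-2] = +1128.8711 N (tension)
  F[1-3] = -564.0055 N (compression)
  F[2-3] = +1207.3709 N (tension)
  F[2-4] = +1623.4621 N (tension)
  F[3-4] = -2553.8888 N (compression)
  F[3-5] = -1100.1240 N (compression)
  F[4-5] = +2559.1920 N (tension)
  F[4-6] = +551.4375 N (tension)
  F[5-6] = -2567.3397 N (compression)
  Rx@0 = +1747.2200 N
  Ry@0 = +1203.6011 N
  Ry@6 = +2507.4189 N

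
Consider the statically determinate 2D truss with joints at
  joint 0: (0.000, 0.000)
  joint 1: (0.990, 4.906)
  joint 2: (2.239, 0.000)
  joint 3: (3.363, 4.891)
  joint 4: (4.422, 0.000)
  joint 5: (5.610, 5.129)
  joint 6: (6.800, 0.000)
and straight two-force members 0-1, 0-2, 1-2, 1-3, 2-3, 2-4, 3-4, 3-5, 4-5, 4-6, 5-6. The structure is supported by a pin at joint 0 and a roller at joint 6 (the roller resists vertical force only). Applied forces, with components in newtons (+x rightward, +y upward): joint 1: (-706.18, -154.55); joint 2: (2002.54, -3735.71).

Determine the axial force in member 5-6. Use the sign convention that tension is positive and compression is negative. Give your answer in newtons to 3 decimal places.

N=7 nodes, M=11 members, R=3 reactions → 2N=14, M+R=14
member 0 (0-1): L=5.0049, (cx,cy)=(0.1978,0.9802)
member 1 (0-2): L=2.2390, (cx,cy)=(1.0000,0.0000)
member 2 (1-2): L=5.0625, (cx,cy)=(0.2467,-0.9691)
member 3 (1-3): L=2.3730, (cx,cy)=(1.0000,-0.0063)
member 4 (2-3): L=5.0185, (cx,cy)=(0.2240,0.9746)
member 5 (2-4): L=2.1830, (cx,cy)=(1.0000,0.0000)
member 6 (3-4): L=5.0043, (cx,cy)=(0.2116,-0.9774)
member 7 (3-5): L=2.2596, (cx,cy)=(0.9944,0.1053)
member 8 (4-5): L=5.2648, (cx,cy)=(0.2257,0.9742)
member 9 (4-6): L=2.3780, (cx,cy)=(1.0000,0.0000)
member 10 (5-6): L=5.2652, (cx,cy)=(0.2260,-0.9741)
solve A·x = −loads:
  F[0-1] = -3210.6489 N (compression)
  F[0-2] = +1931.4472 N (tension)
  F[1-2] = +3092.6340 N (tension)
  F[1-3] = -691.9245 N (compression)
  F[2-3] = +757.9311 N (tension)
  F[2-4] = +522.1556 N (tension)
  F[3-4] = -798.5423 N (compression)
  F[3-5] = -355.1464 N (compression)
  F[4-5] = +801.1197 N (tension)
  F[4-6] = +172.3980 N (tension)
  F[5-6] = -762.7873 N (compression)
  Rx@0 = -1296.3600 N
  Ry@0 = +3147.2100 N
  Ry@6 = +743.0500 N

-762.787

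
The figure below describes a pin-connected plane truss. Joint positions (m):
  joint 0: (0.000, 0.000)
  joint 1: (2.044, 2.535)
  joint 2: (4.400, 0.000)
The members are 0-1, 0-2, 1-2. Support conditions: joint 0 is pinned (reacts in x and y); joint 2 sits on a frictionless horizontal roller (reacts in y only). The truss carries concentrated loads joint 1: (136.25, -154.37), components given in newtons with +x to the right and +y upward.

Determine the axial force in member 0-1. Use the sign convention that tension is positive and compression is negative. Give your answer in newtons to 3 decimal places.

N=3 nodes, M=3 members, R=3 reactions → 2N=6, M+R=6
member 0 (0-1): L=3.2564, (cx,cy)=(0.6277,0.7785)
member 1 (0-2): L=4.4000, (cx,cy)=(1.0000,0.0000)
member 2 (1-2): L=3.4608, (cx,cy)=(0.6808,-0.7325)
solve A·x = −loads:
  F[0-1] = -5.3432 N (compression)
  F[0-2] = +139.6039 N (tension)
  F[1-2] = -205.0669 N (compression)
  Rx@0 = -136.2500 N
  Ry@0 = +4.1595 N
  Ry@2 = +150.2105 N

-5.343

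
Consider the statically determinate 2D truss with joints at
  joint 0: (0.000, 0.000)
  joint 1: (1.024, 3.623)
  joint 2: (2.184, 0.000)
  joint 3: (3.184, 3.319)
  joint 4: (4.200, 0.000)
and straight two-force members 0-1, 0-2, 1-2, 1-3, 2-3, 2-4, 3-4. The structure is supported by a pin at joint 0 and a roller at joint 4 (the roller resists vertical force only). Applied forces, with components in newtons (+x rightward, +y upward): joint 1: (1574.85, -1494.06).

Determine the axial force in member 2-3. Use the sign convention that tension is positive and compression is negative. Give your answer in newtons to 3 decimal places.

1651.701

N=5 nodes, M=7 members, R=3 reactions → 2N=10, M+R=10
member 0 (0-1): L=3.7649, (cx,cy)=(0.2720,0.9623)
member 1 (0-2): L=2.1840, (cx,cy)=(1.0000,0.0000)
member 2 (1-2): L=3.8042, (cx,cy)=(0.3049,-0.9524)
member 3 (1-3): L=2.1813, (cx,cy)=(0.9902,-0.1394)
member 4 (2-3): L=3.4664, (cx,cy)=(0.2885,0.9575)
member 5 (2-4): L=2.0160, (cx,cy)=(1.0000,0.0000)
member 6 (3-4): L=3.4710, (cx,cy)=(0.2927,-0.9562)
solve A·x = −loads:
  F[0-1] = +237.6610 N (tension)
  F[0-2] = +1510.2101 N (tension)
  F[1-2] = -1660.5617 N (compression)
  F[1-3] = -1013.7512 N (compression)
  F[2-3] = +1651.7014 N (tension)
  F[2-4] = +527.3654 N (tension)
  F[3-4] = -1801.6720 N (compression)
  Rx@0 = -1574.8500 N
  Ry@0 = -228.7017 N
  Ry@4 = +1722.7617 N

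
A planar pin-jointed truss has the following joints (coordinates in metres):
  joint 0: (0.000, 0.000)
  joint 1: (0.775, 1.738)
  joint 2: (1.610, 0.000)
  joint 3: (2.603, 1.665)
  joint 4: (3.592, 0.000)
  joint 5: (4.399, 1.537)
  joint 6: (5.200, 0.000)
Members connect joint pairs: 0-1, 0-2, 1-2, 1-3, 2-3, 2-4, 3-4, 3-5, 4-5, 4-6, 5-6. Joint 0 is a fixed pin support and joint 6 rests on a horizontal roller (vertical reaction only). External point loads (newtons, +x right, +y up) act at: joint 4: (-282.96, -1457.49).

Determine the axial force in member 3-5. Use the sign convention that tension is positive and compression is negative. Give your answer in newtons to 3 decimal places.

N=7 nodes, M=11 members, R=3 reactions → 2N=14, M+R=14
member 0 (0-1): L=1.9030, (cx,cy)=(0.4073,0.9133)
member 1 (0-2): L=1.6100, (cx,cy)=(1.0000,0.0000)
member 2 (1-2): L=1.9282, (cx,cy)=(0.4331,-0.9014)
member 3 (1-3): L=1.8295, (cx,cy)=(0.9992,-0.0399)
member 4 (2-3): L=1.9386, (cx,cy)=(0.5122,0.8589)
member 5 (2-4): L=1.9820, (cx,cy)=(1.0000,0.0000)
member 6 (3-4): L=1.9366, (cx,cy)=(0.5107,-0.8598)
member 7 (3-5): L=1.8006, (cx,cy)=(0.9975,-0.0711)
member 8 (4-5): L=1.7360, (cx,cy)=(0.4649,0.8854)
member 9 (4-6): L=1.6080, (cx,cy)=(1.0000,0.0000)
member 10 (5-6): L=1.7332, (cx,cy)=(0.4622,-0.8868)
solve A·x = −loads:
  F[0-1] = -493.4793 N (compression)
  F[0-2] = -81.9858 N (compression)
  F[1-2] = +518.8770 N (tension)
  F[1-3] = -426.0139 N (compression)
  F[2-3] = -544.5618 N (compression)
  F[2-4] = +421.6490 N (tension)
  F[3-4] = +608.3783 N (tension)
  F[3-5] = -1017.8794 N (compression)
  F[4-5] = +1055.3987 N (tension)
  F[4-6] = +524.6833 N (tension)
  F[5-6] = -1135.3049 N (compression)
  Rx@0 = +282.9600 N
  Ry@0 = +450.7008 N
  Ry@6 = +1006.7892 N

-1017.879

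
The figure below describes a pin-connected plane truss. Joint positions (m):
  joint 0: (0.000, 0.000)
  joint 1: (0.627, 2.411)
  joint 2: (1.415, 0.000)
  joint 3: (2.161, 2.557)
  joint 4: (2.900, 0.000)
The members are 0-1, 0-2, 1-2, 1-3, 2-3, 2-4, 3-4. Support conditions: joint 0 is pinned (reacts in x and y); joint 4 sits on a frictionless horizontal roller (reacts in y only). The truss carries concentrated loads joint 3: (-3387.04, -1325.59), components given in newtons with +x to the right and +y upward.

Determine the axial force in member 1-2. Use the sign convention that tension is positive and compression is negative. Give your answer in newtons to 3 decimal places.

N=5 nodes, M=7 members, R=3 reactions → 2N=10, M+R=10
member 0 (0-1): L=2.4912, (cx,cy)=(0.2517,0.9678)
member 1 (0-2): L=1.4150, (cx,cy)=(1.0000,0.0000)
member 2 (1-2): L=2.5365, (cx,cy)=(0.3107,-0.9505)
member 3 (1-3): L=1.5409, (cx,cy)=(0.9955,0.0947)
member 4 (2-3): L=2.6636, (cx,cy)=(0.2801,0.9600)
member 5 (2-4): L=1.4850, (cx,cy)=(1.0000,0.0000)
member 6 (3-4): L=2.6616, (cx,cy)=(0.2776,-0.9607)
solve A·x = −loads:
  F[0-1] = -3434.8022 N (compression)
  F[0-2] = -2522.5467 N (compression)
  F[1-2] = +3307.8192 N (tension)
  F[1-3] = -1900.6625 N (compression)
  F[2-3] = -3275.2261 N (compression)
  F[2-4] = -577.6286 N (compression)
  F[3-4] = +2080.4384 N (tension)
  Rx@0 = +3387.0400 N
  Ry@0 = +3324.2318 N
  Ry@4 = -1998.6418 N

3307.819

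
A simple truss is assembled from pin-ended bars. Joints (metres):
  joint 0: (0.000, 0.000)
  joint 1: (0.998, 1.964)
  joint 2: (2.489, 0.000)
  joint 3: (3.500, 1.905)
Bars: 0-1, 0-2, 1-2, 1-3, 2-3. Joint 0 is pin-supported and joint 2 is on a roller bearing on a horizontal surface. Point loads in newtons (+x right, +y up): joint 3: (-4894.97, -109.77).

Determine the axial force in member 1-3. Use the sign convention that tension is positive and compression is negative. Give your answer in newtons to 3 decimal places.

-4778.260

N=4 nodes, M=5 members, R=3 reactions → 2N=8, M+R=8
member 0 (0-1): L=2.2030, (cx,cy)=(0.4530,0.8915)
member 1 (0-2): L=2.4890, (cx,cy)=(1.0000,0.0000)
member 2 (1-2): L=2.4658, (cx,cy)=(0.6047,-0.7965)
member 3 (1-3): L=2.5027, (cx,cy)=(0.9997,-0.0236)
member 4 (2-3): L=2.1567, (cx,cy)=(0.4688,0.8833)
solve A·x = −loads:
  F[0-1] = -4152.3847 N (compression)
  F[0-2] = -3013.8801 N (compression)
  F[1-2] = +4789.1949 N (tension)
  F[1-3] = -4778.2601 N (compression)
  F[2-3] = -251.7967 N (compression)
  Rx@0 = +4894.9700 N
  Ry@0 = +3701.8644 N
  Ry@2 = -3592.0944 N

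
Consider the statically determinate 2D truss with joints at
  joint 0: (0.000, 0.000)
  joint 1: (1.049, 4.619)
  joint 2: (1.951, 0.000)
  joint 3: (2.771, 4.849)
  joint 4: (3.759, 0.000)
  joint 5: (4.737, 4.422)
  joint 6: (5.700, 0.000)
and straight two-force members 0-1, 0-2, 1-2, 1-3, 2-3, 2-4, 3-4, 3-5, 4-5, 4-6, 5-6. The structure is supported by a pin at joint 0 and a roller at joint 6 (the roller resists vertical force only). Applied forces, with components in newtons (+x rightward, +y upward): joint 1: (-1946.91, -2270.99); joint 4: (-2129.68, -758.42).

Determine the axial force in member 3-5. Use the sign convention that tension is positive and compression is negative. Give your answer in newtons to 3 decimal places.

N=7 nodes, M=11 members, R=3 reactions → 2N=14, M+R=14
member 0 (0-1): L=4.7366, (cx,cy)=(0.2215,0.9752)
member 1 (0-2): L=1.9510, (cx,cy)=(1.0000,0.0000)
member 2 (1-2): L=4.7062, (cx,cy)=(0.1917,-0.9815)
member 3 (1-3): L=1.7373, (cx,cy)=(0.9912,0.1324)
member 4 (2-3): L=4.9178, (cx,cy)=(0.1667,0.9860)
member 5 (2-4): L=1.8080, (cx,cy)=(1.0000,0.0000)
member 6 (3-4): L=4.9486, (cx,cy)=(0.1997,-0.9799)
member 7 (3-5): L=2.0118, (cx,cy)=(0.9772,-0.2122)
member 8 (4-5): L=4.5289, (cx,cy)=(0.2159,0.9764)
member 9 (4-6): L=1.9410, (cx,cy)=(1.0000,0.0000)
member 10 (5-6): L=4.5256, (cx,cy)=(0.2128,-0.9771)
solve A·x = −loads:
  F[0-1] = -3782.9276 N (compression)
  F[0-2] = -3238.8002 N (compression)
  F[1-2] = +1555.1604 N (tension)
  F[1-3] = +818.2606 N (tension)
  F[2-3] = -1548.0004 N (compression)
  F[2-4] = -2682.6249 N (compression)
  F[3-4] = +1385.9039 N (tension)
  F[3-5] = +282.6881 N (tension)
  F[4-5] = -614.0707 N (compression)
  F[4-6] = -143.6400 N (compression)
  F[5-6] = +675.0398 N (tension)
  Rx@0 = +4076.5900 N
  Ry@0 = +3688.9904 N
  Ry@6 = -659.5804 N

282.688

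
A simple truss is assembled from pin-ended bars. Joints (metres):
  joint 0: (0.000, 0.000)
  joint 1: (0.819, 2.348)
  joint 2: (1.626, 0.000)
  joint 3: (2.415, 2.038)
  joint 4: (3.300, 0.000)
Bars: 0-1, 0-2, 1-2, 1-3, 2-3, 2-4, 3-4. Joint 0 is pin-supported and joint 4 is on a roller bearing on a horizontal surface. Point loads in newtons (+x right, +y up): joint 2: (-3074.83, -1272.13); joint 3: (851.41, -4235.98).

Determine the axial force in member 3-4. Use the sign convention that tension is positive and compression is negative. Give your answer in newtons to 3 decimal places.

N=5 nodes, M=7 members, R=3 reactions → 2N=10, M+R=10
member 0 (0-1): L=2.4867, (cx,cy)=(0.3293,0.9442)
member 1 (0-2): L=1.6260, (cx,cy)=(1.0000,0.0000)
member 2 (1-2): L=2.4828, (cx,cy)=(0.3250,-0.9457)
member 3 (1-3): L=1.6258, (cx,cy)=(0.9817,-0.1907)
member 4 (2-3): L=2.1854, (cx,cy)=(0.3610,0.9326)
member 5 (2-4): L=1.6740, (cx,cy)=(1.0000,0.0000)
member 6 (3-4): L=2.2219, (cx,cy)=(0.3983,-0.9172)
solve A·x = −loads:
  F[0-1] = -1329.7052 N (compression)
  F[0-2] = -1785.4854 N (compression)
  F[1-2] = +1518.9547 N (tension)
  F[1-3] = -949.0593 N (compression)
  F[2-3] = -176.2351 N (compression)
  F[2-4] = +1846.6843 N (tension)
  F[3-4] = -4636.2451 N (compression)
  Rx@0 = +2223.4200 N
  Ry@0 = +1255.5195 N
  Ry@4 = +4252.5905 N

-4636.245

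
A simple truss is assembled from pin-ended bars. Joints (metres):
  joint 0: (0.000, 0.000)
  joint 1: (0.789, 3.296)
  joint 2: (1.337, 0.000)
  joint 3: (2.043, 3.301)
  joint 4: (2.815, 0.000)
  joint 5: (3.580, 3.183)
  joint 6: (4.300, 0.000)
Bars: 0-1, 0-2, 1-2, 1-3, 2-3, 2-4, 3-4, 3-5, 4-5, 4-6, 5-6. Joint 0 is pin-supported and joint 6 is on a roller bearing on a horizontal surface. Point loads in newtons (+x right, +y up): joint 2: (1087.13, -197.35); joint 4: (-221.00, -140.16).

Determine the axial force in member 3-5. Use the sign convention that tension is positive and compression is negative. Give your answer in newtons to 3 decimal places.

-70.348

N=7 nodes, M=11 members, R=3 reactions → 2N=14, M+R=14
member 0 (0-1): L=3.3891, (cx,cy)=(0.2328,0.9725)
member 1 (0-2): L=1.3370, (cx,cy)=(1.0000,0.0000)
member 2 (1-2): L=3.3412, (cx,cy)=(0.1640,-0.9865)
member 3 (1-3): L=1.2540, (cx,cy)=(1.0000,0.0040)
member 4 (2-3): L=3.3757, (cx,cy)=(0.2091,0.9779)
member 5 (2-4): L=1.4780, (cx,cy)=(1.0000,0.0000)
member 6 (3-4): L=3.3901, (cx,cy)=(0.2277,-0.9737)
member 7 (3-5): L=1.5415, (cx,cy)=(0.9971,-0.0765)
member 8 (4-5): L=3.2736, (cx,cy)=(0.2337,0.9723)
member 9 (4-6): L=1.4850, (cx,cy)=(1.0000,0.0000)
member 10 (5-6): L=3.2634, (cx,cy)=(0.2206,-0.9754)
solve A·x = −loads:
  F[0-1] = -189.6016 N (compression)
  F[0-2] = +910.2700 N (tension)
  F[1-2] = +186.6211 N (tension)
  F[1-3] = -74.7484 N (compression)
  F[2-3] = +13.5558 N (tension)
  F[2-4] = -149.0873 N (compression)
  F[3-4] = -7.7774 N (compression)
  F[3-5] = -70.3480 N (compression)
  F[4-5] = +151.9399 N (tension)
  F[4-6] = +34.6355 N (tension)
  F[5-6] = -156.9864 N (compression)
  Rx@0 = -866.1300 N
  Ry@0 = +184.3920 N
  Ry@6 = +153.1180 N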